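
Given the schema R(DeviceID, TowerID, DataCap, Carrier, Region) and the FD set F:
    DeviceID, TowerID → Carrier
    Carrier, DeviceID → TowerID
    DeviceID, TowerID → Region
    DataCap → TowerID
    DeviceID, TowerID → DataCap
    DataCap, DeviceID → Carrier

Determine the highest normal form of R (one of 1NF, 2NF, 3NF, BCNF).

3NF

Candidate keys: {Carrier, DeviceID}, {DataCap, DeviceID}, {DeviceID, TowerID}. Prime attributes: {Carrier, DataCap, DeviceID, TowerID}.
DataCap → TowerID: {DataCap}⁺ = {DataCap, TowerID}, which is not all of the attributes, so the left side is not a superkey — BCNF is violated.
Since {TowerID} ⊆ prime attributes and every other non-superkey FD also has a prime right side, the schema is in 3NF.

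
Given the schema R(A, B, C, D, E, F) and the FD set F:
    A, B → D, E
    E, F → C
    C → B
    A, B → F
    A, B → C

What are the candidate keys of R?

Attributes never on any right-hand side: {A} — every candidate key must contain it.
{A, B} is a candidate key since {A, B}⁺ = {A, B, C, D, E, F} covers every attribute.
{A, C} is a candidate key since {A, C}⁺ = {A, B, C, D, E, F} covers every attribute.
{A, E, F} is a candidate key since {A, E, F}⁺ = {A, B, C, D, E, F} covers every attribute.
These are minimal and exhaustive — every other superkey contains one of them.

{A, B}, {A, C}, {A, E, F}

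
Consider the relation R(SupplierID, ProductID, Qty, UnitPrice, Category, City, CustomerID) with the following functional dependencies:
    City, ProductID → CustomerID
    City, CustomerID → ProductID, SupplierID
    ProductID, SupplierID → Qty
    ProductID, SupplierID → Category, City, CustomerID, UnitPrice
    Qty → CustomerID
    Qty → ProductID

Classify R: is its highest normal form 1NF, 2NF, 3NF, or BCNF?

Candidate keys: {City, CustomerID}, {City, ProductID}, {City, Qty}, {ProductID, SupplierID}, {Qty, SupplierID}. Prime attributes: {City, CustomerID, ProductID, Qty, SupplierID}.
For Qty → CustomerID we have {Qty}⁺ = {CustomerID, ProductID, Qty}; {Qty} is not a superkey, so BCNF fails.
Since {CustomerID} ⊆ prime attributes and every other non-superkey FD also has a prime right side, the schema is in 3NF.

3NF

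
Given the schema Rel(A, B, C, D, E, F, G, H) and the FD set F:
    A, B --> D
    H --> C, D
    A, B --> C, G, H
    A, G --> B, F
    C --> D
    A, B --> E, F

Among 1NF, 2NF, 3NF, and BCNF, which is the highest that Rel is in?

Candidate keys: {A, B}, {A, G}. Prime attributes: {A, B, G}.
For H --> C, D we have {H}⁺ = {C, D, H}; {H} is not a superkey, so BCNF fails.
H --> C, D has non-prime {C, D} on the right and a non-superkey on the left, so 3NF fails.
No proper subset of a key has a non-prime attribute in its closure, so there is no partial dependency; 2NF holds.

2NF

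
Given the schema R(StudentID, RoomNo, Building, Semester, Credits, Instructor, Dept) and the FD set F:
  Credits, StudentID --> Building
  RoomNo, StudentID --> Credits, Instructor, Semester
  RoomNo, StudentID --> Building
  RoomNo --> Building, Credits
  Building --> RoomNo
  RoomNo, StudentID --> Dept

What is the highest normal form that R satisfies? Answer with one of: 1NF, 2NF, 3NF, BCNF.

Candidate keys: {Building, StudentID}, {Credits, StudentID}, {RoomNo, StudentID}. Prime attributes: {Building, Credits, RoomNo, StudentID}.
For RoomNo --> Building, Credits we have {RoomNo}⁺ = {Building, Credits, RoomNo}; {RoomNo} is not a superkey, so BCNF fails.
Since {Building, Credits} ⊆ prime attributes and every other non-superkey FD also has a prime right side, the schema is in 3NF.

3NF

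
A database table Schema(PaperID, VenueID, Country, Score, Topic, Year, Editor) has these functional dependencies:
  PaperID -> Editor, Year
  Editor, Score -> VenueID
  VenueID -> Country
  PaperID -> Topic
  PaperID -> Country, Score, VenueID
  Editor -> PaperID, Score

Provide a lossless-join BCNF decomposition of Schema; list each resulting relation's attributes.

Candidate keys of the original relation: {Editor}, {PaperID}.
In {Country, Editor, PaperID, Score, Topic, VenueID, Year}, {VenueID} is not a superkey ({VenueID}⁺ restricted to this set is {Country, VenueID}), so split on VenueID -> Country into {Country, VenueID} and {Editor, PaperID, Score, Topic, VenueID, Year}.
{Country, VenueID} has no BCNF violation.
{Editor, PaperID, Score, Topic, VenueID, Year} has no BCNF violation.

{Country, VenueID}; {Editor, PaperID, Score, Topic, VenueID, Year}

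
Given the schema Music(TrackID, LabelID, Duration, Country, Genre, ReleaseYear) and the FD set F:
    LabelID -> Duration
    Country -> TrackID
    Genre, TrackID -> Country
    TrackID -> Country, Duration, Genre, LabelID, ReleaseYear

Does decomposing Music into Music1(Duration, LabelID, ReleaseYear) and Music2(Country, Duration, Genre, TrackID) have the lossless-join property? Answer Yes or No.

No

Common attributes: {Duration}; their closure is {Duration}.
Neither Music1 nor Music2 is contained in that closure, so the decomposition is lossy.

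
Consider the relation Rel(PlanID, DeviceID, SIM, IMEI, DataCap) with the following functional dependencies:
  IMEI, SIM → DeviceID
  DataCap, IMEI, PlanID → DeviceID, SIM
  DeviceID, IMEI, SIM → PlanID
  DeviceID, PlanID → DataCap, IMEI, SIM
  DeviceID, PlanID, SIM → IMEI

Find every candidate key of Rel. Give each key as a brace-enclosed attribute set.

{DataCap, IMEI, PlanID}, {DeviceID, PlanID}, {IMEI, SIM}

{DeviceID, PlanID}⁺ = {DataCap, DeviceID, IMEI, PlanID, SIM}, which is every attribute, so {DeviceID, PlanID} is a candidate key.
{IMEI, SIM}⁺ = {DataCap, DeviceID, IMEI, PlanID, SIM}, which is every attribute, so {IMEI, SIM} is a candidate key.
{DataCap, IMEI, PlanID}⁺ = {DataCap, DeviceID, IMEI, PlanID, SIM}, which is every attribute, so {DataCap, IMEI, PlanID} is a candidate key.
No proper subset of any of these is a key, and no other minimal superkey exists.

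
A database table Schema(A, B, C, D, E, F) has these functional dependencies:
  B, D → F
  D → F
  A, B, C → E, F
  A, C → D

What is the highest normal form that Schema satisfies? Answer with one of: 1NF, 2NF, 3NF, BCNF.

1NF

Candidate key: {A, B, C}. Prime attributes: {A, B, C}.
B, D → F breaks BCNF: {B, D}⁺ = {B, D, F}, so {B, D} is not a superkey.
Because {F} is non-prime and the left side of B, D → F is not a superkey, the relation is not in 3NF.
{A, C} is a proper subset of the key {A, B, C}, and {A, C}⁺ contains the non-prime attributes {D, F} — a partial dependency, so 2NF is violated.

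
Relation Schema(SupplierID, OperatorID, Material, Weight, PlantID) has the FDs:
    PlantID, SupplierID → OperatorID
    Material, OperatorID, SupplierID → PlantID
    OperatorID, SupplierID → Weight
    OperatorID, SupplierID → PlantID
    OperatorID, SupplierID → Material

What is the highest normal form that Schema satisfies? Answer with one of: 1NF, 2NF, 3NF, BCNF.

Candidate keys: {OperatorID, SupplierID}, {PlantID, SupplierID}. Prime attributes: {OperatorID, PlantID, SupplierID}.
Each dependency's left side is a superkey — BCNF holds.

BCNF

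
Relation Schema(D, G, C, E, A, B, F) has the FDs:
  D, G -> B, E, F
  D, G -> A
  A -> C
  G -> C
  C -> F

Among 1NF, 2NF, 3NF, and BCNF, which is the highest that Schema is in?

1NF

Candidate key: {D, G}. Prime attributes: {D, G}.
A -> C breaks BCNF: {A}⁺ = {A, C, F}, so {A} is not a superkey.
A -> C has non-prime {C} on the right and a non-superkey on the left, so 3NF fails.
The proper key subset {G} of {D, G} determines non-prime {C, F}, so the relation is not even in 2NF.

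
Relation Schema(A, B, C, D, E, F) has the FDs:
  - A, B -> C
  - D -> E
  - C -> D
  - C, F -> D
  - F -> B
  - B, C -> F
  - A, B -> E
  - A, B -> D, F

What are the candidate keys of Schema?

No FD produces {A}, so it must be in every candidate key.
Closure of {A, B} is {A, B, C, D, E, F}, the whole schema; {A, B} is a candidate key.
Closure of {A, F} is {A, B, C, D, E, F}, the whole schema; {A, F} is a candidate key.
No proper subset of any of these is a key, and no other minimal superkey exists.

{A, B}, {A, F}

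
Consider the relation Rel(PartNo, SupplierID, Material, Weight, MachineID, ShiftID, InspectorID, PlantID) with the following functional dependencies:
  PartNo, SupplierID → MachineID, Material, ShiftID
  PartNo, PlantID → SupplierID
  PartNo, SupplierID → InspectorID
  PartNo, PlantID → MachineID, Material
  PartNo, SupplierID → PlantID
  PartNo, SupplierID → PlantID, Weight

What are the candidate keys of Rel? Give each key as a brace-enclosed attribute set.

{PartNo, PlantID}, {PartNo, SupplierID}

{PartNo} never appears on the right of any FD, so every key must include it.
{PartNo, PlantID} is a candidate key since {PartNo, PlantID}⁺ = {InspectorID, MachineID, Material, PartNo, PlantID, ShiftID, SupplierID, Weight} covers every attribute.
{PartNo, SupplierID} is a candidate key since {PartNo, SupplierID}⁺ = {InspectorID, MachineID, Material, PartNo, PlantID, ShiftID, SupplierID, Weight} covers every attribute.
These are minimal and exhaustive — every other superkey contains one of them.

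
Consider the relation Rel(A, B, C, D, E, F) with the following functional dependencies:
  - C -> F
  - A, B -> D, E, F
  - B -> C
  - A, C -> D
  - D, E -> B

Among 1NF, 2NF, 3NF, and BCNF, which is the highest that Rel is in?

Candidate keys: {A, B}, {A, C, E}, {A, D, E}. Prime attributes: {A, B, C, D, E}.
C -> F breaks BCNF: {C}⁺ = {C, F}, so {C} is not a superkey.
C -> F determines the non-prime attribute {F} from a non-superkey — 3NF is violated.
{B} is a proper subset of the key {A, B}, and {B}⁺ contains the non-prime attribute {F} — a partial dependency, so 2NF is violated.

1NF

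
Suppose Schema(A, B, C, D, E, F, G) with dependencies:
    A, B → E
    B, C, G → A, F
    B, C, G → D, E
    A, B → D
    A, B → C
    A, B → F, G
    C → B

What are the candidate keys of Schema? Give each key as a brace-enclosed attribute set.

{A, B}, {A, C}, {C, G}

{A, B}⁺ = {A, B, C, D, E, F, G}, which is every attribute, so {A, B} is a candidate key.
{A, C}⁺ = {A, B, C, D, E, F, G}, which is every attribute, so {A, C} is a candidate key.
{C, G}⁺ = {A, B, C, D, E, F, G}, which is every attribute, so {C, G} is a candidate key.
These are minimal and exhaustive — every other superkey contains one of them.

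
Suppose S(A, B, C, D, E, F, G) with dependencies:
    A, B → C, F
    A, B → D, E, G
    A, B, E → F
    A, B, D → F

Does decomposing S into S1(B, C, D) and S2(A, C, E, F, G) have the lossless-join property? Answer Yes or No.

Common attributes: {C}; their closure is {C}.
Neither S1 nor S2 is contained in that closure, so the decomposition is lossy.

No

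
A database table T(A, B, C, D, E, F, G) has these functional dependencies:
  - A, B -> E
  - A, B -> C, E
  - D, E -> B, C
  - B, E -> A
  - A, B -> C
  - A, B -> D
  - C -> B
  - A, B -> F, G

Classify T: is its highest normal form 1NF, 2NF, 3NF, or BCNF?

3NF

Candidate keys: {A, B}, {A, C}, {B, E}, {C, E}, {D, E}. Prime attributes: {A, B, C, D, E}.
For C -> B we have {C}⁺ = {B, C}; {C} is not a superkey, so BCNF fails.
But every attribute on its right side ({B}) is prime, and the same holds for every other non-superkey FD, so 3NF still holds.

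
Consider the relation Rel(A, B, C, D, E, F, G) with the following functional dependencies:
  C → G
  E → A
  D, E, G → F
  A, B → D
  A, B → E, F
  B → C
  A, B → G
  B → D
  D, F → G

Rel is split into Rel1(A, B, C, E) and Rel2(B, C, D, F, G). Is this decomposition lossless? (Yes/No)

Common attributes: {B, C}; their closure is {B, C, D, G}.
Rel1 ⊄ {B, C, D, G} and Rel2 ⊄ {B, C, D, G}, so the split is lossy.

No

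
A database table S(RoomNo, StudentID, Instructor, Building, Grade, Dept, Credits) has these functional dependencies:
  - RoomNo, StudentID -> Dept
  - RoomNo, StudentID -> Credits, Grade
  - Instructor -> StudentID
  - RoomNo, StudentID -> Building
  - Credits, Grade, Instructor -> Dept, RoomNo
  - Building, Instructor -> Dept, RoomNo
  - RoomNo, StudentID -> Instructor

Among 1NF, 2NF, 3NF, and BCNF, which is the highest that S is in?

Candidate keys: {Building, Instructor}, {Credits, Grade, Instructor}, {Instructor, RoomNo}, {RoomNo, StudentID}. Prime attributes: {Building, Credits, Grade, Instructor, RoomNo, StudentID}.
For Instructor -> StudentID we have {Instructor}⁺ = {Instructor, StudentID}; {Instructor} is not a superkey, so BCNF fails.
Since {StudentID} ⊆ prime attributes and every other non-superkey FD also has a prime right side, the schema is in 3NF.

3NF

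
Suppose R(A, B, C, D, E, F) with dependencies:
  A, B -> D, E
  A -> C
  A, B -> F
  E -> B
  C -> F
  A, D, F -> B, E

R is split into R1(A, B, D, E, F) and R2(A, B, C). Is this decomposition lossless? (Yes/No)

Yes

R1 ∩ R2 = {A, B}; its closure under F is {A, B, C, D, E, F}.
R1 is contained in that closure, so R1 ∩ R2 -> R1 holds and the join is lossless.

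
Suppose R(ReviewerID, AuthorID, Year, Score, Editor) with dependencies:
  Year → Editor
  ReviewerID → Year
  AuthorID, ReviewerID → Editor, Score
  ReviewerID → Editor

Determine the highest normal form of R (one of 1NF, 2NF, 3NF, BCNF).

1NF

Candidate key: {AuthorID, ReviewerID}. Prime attributes: {AuthorID, ReviewerID}.
For Year → Editor we have {Year}⁺ = {Editor, Year}; {Year} is not a superkey, so BCNF fails.
Year → Editor determines the non-prime attribute {Editor} from a non-superkey — 3NF is violated.
{ReviewerID} is a proper subset of the key {AuthorID, ReviewerID}, and {ReviewerID}⁺ contains the non-prime attributes {Editor, Year} — a partial dependency, so 2NF is violated.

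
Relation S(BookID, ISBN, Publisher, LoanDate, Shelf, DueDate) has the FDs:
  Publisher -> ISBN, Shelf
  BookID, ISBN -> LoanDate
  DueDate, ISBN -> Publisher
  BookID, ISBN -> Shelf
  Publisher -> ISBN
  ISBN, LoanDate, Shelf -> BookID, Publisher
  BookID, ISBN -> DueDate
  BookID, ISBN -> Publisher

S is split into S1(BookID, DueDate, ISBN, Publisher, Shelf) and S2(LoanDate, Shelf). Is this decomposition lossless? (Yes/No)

S1 ∩ S2 = {Shelf}; its closure under F is {Shelf}.
The closure covers neither S1 nor S2 entirely; the join is not lossless.

No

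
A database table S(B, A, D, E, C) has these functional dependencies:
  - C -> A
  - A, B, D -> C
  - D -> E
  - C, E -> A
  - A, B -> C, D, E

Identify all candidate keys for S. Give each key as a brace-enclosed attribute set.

{A, B}, {B, C}

No FD produces {B}, so it must be in every candidate key.
{A, B} is a candidate key since {A, B}⁺ = {A, B, C, D, E} covers every attribute.
{B, C} is a candidate key since {B, C}⁺ = {A, B, C, D, E} covers every attribute.
Any other superkey properly contains one of these, so there are no further candidate keys.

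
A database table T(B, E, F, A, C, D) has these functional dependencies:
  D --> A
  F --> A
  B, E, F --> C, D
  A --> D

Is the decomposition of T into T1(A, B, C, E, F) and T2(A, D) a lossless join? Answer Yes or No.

The shared attributes are {A} and {A}⁺ = {A, D}.
This includes all of T2, so the common attributes are a superkey of T2 — the join is lossless.

Yes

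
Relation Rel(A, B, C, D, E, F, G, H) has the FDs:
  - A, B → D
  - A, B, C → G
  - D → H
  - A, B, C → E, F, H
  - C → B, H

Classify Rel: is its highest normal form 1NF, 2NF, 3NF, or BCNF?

1NF

Candidate key: {A, C}. Prime attributes: {A, C}.
A, B → D breaks BCNF: {A, B}⁺ = {A, B, D, H}, so {A, B} is not a superkey.
A, B → D determines the non-prime attribute {D} from a non-superkey — 3NF is violated.
The proper key subset {C} of {A, C} determines non-prime {B, H}, so the relation is not even in 2NF.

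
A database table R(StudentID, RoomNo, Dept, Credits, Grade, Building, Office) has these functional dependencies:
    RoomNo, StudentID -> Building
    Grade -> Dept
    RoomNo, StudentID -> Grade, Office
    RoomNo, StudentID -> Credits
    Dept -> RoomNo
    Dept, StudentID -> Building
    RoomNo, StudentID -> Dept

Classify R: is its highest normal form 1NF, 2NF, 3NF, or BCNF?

3NF

Candidate keys: {Dept, StudentID}, {Grade, StudentID}, {RoomNo, StudentID}. Prime attributes: {Dept, Grade, RoomNo, StudentID}.
Grade -> Dept: {Grade}⁺ = {Dept, Grade, RoomNo}, which is not all of the attributes, so the left side is not a superkey — BCNF is violated.
Since {Dept} ⊆ prime attributes and every other non-superkey FD also has a prime right side, the schema is in 3NF.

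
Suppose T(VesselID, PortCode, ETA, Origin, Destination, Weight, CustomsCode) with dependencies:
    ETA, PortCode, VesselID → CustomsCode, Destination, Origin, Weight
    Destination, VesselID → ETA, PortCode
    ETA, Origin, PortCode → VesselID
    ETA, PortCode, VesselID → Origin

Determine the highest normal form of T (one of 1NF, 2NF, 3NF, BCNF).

BCNF

Candidate keys: {Destination, VesselID}, {ETA, Origin, PortCode}, {ETA, PortCode, VesselID}. Prime attributes: {Destination, ETA, Origin, PortCode, VesselID}.
Each dependency's left side is a superkey — BCNF holds.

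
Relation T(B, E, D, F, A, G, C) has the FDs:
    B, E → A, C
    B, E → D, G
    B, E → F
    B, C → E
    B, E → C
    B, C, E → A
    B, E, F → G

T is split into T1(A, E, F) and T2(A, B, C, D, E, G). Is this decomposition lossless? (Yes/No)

The shared attributes are {A, E} and {A, E}⁺ = {A, E}.
Neither T1 nor T2 is contained in that closure, so the decomposition is lossy.

No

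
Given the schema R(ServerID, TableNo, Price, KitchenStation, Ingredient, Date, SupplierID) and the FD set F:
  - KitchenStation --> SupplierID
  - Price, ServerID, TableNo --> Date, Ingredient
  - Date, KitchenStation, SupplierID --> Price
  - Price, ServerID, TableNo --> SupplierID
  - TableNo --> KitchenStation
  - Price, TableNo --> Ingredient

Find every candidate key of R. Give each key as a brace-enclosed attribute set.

{Date, ServerID, TableNo}, {Price, ServerID, TableNo}

No FD produces {ServerID, TableNo}, so they must be in every candidate key.
{Date, ServerID, TableNo} is a candidate key since {Date, ServerID, TableNo}⁺ = {Date, Ingredient, KitchenStation, Price, ServerID, SupplierID, TableNo} covers every attribute.
{Price, ServerID, TableNo} is a candidate key since {Price, ServerID, TableNo}⁺ = {Date, Ingredient, KitchenStation, Price, ServerID, SupplierID, TableNo} covers every attribute.
No proper subset of any of these is a key, and no other minimal superkey exists.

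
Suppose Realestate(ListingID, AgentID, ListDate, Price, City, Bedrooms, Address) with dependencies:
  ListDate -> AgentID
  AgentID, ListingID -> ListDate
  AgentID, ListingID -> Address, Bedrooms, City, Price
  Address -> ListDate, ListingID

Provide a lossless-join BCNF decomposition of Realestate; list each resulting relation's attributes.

Candidate keys of the original relation: {Address}, {AgentID, ListingID}, {ListDate, ListingID}.
In {Address, AgentID, Bedrooms, City, ListDate, ListingID, Price}, {ListDate} is not a superkey ({ListDate}⁺ restricted to this set is {AgentID, ListDate}), so split on ListDate -> AgentID into {AgentID, ListDate} and {Address, Bedrooms, City, ListDate, ListingID, Price}.
{AgentID, ListDate} has no BCNF violation.
{Address, Bedrooms, City, ListDate, ListingID, Price} has no BCNF violation.

{Address, Bedrooms, City, ListDate, ListingID, Price}; {AgentID, ListDate}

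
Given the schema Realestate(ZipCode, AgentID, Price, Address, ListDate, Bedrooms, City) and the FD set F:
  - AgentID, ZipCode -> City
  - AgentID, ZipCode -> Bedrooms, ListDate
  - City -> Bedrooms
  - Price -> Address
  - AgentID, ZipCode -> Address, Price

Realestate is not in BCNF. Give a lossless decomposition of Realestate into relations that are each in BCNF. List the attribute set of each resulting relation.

{Address, Price}; {AgentID, City, ListDate, Price, ZipCode}; {Bedrooms, City}

Candidate key of the original relation: {AgentID, ZipCode}.
In {Address, AgentID, Bedrooms, City, ListDate, Price, ZipCode}, {City} is not a superkey ({City}⁺ restricted to this set is {Bedrooms, City}), so split on City -> Bedrooms into {Bedrooms, City} and {Address, AgentID, City, ListDate, Price, ZipCode}.
{Bedrooms, City}: every determinant is a superkey — BCNF.
In {Address, AgentID, City, ListDate, Price, ZipCode}, {Price} is not a superkey ({Price}⁺ restricted to this set is {Address, Price}), so split on Price -> Address into {Address, Price} and {AgentID, City, ListDate, Price, ZipCode}.
{Address, Price}: every determinant is a superkey — BCNF.
{AgentID, City, ListDate, Price, ZipCode}: every determinant is a superkey — BCNF.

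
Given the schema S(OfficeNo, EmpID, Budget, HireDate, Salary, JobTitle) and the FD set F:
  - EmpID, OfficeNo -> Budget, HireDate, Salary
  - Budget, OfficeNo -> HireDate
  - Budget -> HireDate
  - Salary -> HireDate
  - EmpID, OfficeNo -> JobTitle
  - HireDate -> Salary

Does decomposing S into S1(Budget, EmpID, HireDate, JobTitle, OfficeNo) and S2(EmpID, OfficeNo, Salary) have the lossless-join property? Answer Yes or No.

Common attributes: {EmpID, OfficeNo}; their closure is {Budget, EmpID, HireDate, JobTitle, OfficeNo, Salary}.
S1 is contained in that closure, so S1 ∩ S2 -> S1 holds and the join is lossless.

Yes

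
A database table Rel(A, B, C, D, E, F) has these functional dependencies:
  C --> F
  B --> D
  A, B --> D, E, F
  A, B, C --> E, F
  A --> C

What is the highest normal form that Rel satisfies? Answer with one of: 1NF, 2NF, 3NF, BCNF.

1NF

Candidate key: {A, B}. Prime attributes: {A, B}.
C --> F breaks BCNF: {C}⁺ = {C, F}, so {C} is not a superkey.
C --> F has non-prime {F} on the right and a non-superkey on the left, so 3NF fails.
Since {A} ⊂ {A, B} and {A}⁺ ⊇ {C, F} with {C, F} non-prime, there is a partial dependency; 2NF fails.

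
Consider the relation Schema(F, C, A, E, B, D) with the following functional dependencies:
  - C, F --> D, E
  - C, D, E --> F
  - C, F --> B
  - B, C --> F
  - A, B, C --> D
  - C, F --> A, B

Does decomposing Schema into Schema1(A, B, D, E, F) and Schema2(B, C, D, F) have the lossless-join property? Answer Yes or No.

Common attributes: {B, D, F}; their closure is {B, D, F}.
Schema1 ⊄ {B, D, F} and Schema2 ⊄ {B, D, F}, so the split is lossy.

No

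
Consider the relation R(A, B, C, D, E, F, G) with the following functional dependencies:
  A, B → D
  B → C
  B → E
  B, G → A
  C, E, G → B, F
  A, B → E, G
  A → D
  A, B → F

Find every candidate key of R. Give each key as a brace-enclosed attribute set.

{A, B}, {B, G}, {C, E, G}

{A, B} is a candidate key since {A, B}⁺ = {A, B, C, D, E, F, G} covers every attribute.
{B, G} is a candidate key since {B, G}⁺ = {A, B, C, D, E, F, G} covers every attribute.
{C, E, G} is a candidate key since {C, E, G}⁺ = {A, B, C, D, E, F, G} covers every attribute.
No proper subset of any of these is a key, and no other minimal superkey exists.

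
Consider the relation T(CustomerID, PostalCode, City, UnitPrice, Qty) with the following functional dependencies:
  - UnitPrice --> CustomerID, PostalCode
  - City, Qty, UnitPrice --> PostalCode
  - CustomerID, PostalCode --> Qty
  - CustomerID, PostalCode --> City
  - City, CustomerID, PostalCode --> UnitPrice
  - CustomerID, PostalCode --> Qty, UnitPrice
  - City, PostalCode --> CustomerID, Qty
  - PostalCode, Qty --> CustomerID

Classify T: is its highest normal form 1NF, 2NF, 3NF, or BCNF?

Candidate keys: {City, PostalCode}, {CustomerID, PostalCode}, {PostalCode, Qty}, {UnitPrice}. Prime attributes: {City, CustomerID, PostalCode, Qty, UnitPrice}.
The left-hand side of every FD is a superkey, so BCNF is satisfied.

BCNF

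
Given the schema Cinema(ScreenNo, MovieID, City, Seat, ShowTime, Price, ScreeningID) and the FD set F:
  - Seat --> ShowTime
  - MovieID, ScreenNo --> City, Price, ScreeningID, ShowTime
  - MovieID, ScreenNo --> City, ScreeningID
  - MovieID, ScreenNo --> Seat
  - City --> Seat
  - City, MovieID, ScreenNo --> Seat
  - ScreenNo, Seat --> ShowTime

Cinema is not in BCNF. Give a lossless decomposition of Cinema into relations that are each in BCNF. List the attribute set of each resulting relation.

{City, MovieID, Price, ScreenNo, ScreeningID}; {City, Seat}; {Seat, ShowTime}

Candidate key of the original relation: {MovieID, ScreenNo}.
{City, MovieID, Price, ScreenNo, ScreeningID, Seat, ShowTime}: {Seat} determines {Seat, ShowTime} here but is not a superkey — split on Seat --> ShowTime, giving {Seat, ShowTime} and {City, MovieID, Price, ScreenNo, ScreeningID, Seat}.
{Seat, ShowTime} is in BCNF.
{City, MovieID, Price, ScreenNo, ScreeningID, Seat}: {City} determines {City, Seat} here but is not a superkey — split on City --> Seat, giving {City, Seat} and {City, MovieID, Price, ScreenNo, ScreeningID}.
{City, Seat} is in BCNF.
{City, MovieID, Price, ScreenNo, ScreeningID} is in BCNF.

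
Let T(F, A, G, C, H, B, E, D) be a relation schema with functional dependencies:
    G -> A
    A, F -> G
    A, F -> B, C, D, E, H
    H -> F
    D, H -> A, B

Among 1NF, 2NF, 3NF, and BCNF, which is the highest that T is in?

Candidate keys: {A, F}, {A, H}, {D, H}, {F, G}, {G, H}. Prime attributes: {A, D, F, G, H}.
G -> A breaks BCNF: {G}⁺ = {A, G}, so {G} is not a superkey.
But every attribute on its right side ({A}) is prime, and the same holds for every other non-superkey FD, so 3NF still holds.

3NF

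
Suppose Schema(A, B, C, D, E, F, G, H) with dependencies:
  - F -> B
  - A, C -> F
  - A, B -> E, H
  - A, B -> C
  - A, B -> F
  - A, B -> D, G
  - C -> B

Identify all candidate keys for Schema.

Attributes never on any right-hand side: {A} — every candidate key must contain it.
{A, B}⁺ = {A, B, C, D, E, F, G, H} — all of the relation — so {A, B} is a candidate key.
{A, C}⁺ = {A, B, C, D, E, F, G, H} — all of the relation — so {A, C} is a candidate key.
{A, F}⁺ = {A, B, C, D, E, F, G, H} — all of the relation — so {A, F} is a candidate key.
These are minimal and exhaustive — every other superkey contains one of them.

{A, B}, {A, C}, {A, F}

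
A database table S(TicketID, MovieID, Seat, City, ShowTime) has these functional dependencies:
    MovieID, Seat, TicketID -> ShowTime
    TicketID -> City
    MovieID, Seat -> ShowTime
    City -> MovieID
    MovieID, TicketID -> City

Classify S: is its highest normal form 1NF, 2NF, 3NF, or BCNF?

1NF

Candidate key: {Seat, TicketID}. Prime attributes: {Seat, TicketID}.
For TicketID -> City we have {TicketID}⁺ = {City, MovieID, TicketID}; {TicketID} is not a superkey, so BCNF fails.
TicketID -> City has non-prime {City} on the right and a non-superkey on the left, so 3NF fails.
The proper key subset {TicketID} of {Seat, TicketID} determines non-prime {City, MovieID}, so the relation is not even in 2NF.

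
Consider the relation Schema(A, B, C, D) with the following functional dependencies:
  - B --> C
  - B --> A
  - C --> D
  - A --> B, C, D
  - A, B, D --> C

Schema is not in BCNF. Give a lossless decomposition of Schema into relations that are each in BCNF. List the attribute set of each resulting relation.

{A, B, C}; {C, D}

Candidate keys of the original relation: {A}, {B}.
In {A, B, C, D}, {C} is not a superkey ({C}⁺ restricted to this set is {C, D}), so split on C --> D into {C, D} and {A, B, C}.
{C, D} is in BCNF.
{A, B, C} is in BCNF.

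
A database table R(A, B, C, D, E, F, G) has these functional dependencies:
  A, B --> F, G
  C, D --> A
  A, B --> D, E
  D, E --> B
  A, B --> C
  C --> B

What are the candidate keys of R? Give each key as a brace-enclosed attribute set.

{A, B} is a candidate key since {A, B}⁺ = {A, B, C, D, E, F, G} covers every attribute.
{A, C} is a candidate key since {A, C}⁺ = {A, B, C, D, E, F, G} covers every attribute.
{C, D} is a candidate key since {C, D}⁺ = {A, B, C, D, E, F, G} covers every attribute.
{A, D, E} is a candidate key since {A, D, E}⁺ = {A, B, C, D, E, F, G} covers every attribute.
These are minimal and exhaustive — every other superkey contains one of them.

{A, B}, {A, C}, {A, D, E}, {C, D}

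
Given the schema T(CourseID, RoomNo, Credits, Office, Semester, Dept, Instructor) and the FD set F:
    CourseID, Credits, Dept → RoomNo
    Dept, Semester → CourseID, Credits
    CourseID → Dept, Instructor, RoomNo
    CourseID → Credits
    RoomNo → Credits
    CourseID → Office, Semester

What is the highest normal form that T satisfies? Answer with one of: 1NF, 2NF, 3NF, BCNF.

Candidate keys: {CourseID}, {Dept, Semester}. Prime attributes: {CourseID, Dept, Semester}.
RoomNo → Credits: {RoomNo}⁺ = {Credits, RoomNo}, which is not all of the attributes, so the left side is not a superkey — BCNF is violated.
RoomNo → Credits determines the non-prime attribute {Credits} from a non-superkey — 3NF is violated.
No proper subset of a key has a non-prime attribute in its closure, so there is no partial dependency; 2NF holds.

2NF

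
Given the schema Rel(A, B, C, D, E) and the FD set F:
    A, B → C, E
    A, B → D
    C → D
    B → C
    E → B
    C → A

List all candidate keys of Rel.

{B}, {E}

{B}⁺ = {A, B, C, D, E} — all of the relation — so {B} is a candidate key.
{E}⁺ = {A, B, C, D, E} — all of the relation — so {E} is a candidate key.
These are minimal and exhaustive — every other superkey contains one of them.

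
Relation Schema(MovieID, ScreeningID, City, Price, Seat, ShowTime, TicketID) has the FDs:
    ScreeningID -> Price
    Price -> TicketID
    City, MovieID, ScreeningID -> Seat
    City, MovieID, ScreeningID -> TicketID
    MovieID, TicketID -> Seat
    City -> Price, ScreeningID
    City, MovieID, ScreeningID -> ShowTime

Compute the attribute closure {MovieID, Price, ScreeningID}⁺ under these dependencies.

Start with {MovieID, Price, ScreeningID}.
Price -> TicketID applies; add {TicketID} → now {MovieID, Price, ScreeningID, TicketID}.
MovieID, TicketID -> Seat applies; add {Seat} → now {MovieID, Price, ScreeningID, Seat, TicketID}.
No further FD applies.

{MovieID, Price, ScreeningID, Seat, TicketID}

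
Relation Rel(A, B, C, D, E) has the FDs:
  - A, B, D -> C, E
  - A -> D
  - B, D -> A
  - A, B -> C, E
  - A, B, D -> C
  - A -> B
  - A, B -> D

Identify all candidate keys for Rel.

{A} is a candidate key since {A}⁺ = {A, B, C, D, E} covers every attribute.
{B, D} is a candidate key since {B, D}⁺ = {A, B, C, D, E} covers every attribute.
Any other superkey properly contains one of these, so there are no further candidate keys.

{A}, {B, D}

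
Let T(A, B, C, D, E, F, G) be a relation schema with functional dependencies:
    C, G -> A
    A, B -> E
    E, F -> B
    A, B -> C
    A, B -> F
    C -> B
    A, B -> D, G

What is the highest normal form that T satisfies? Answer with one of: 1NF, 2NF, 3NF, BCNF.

3NF

Candidate keys: {A, B}, {A, C}, {A, E, F}, {C, G}. Prime attributes: {A, B, C, E, F, G}.
E, F -> B breaks BCNF: {E, F}⁺ = {B, E, F}, so {E, F} is not a superkey.
Its right-hand attributes {B} are all prime, as are those of every other non-superkey FD — the relation is in 3NF.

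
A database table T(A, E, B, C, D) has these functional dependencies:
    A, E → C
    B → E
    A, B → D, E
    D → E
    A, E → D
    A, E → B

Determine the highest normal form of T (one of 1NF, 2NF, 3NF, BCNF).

3NF

Candidate keys: {A, B}, {A, D}, {A, E}. Prime attributes: {A, B, D, E}.
For B → E we have {B}⁺ = {B, E}; {B} is not a superkey, so BCNF fails.
Its right-hand attributes {E} are all prime, as are those of every other non-superkey FD — the relation is in 3NF.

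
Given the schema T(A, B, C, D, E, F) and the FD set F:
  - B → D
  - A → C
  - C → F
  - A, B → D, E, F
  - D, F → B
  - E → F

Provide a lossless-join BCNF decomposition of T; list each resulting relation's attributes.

Candidate keys of the original relation: {A, B}, {A, D}.
In {A, B, C, D, E, F}, {B} is not a superkey ({B}⁺ restricted to this set is {B, D}), so split on B → D into {B, D} and {A, B, C, E, F}.
{B, D} is in BCNF.
In {A, B, C, E, F}, {A} is not a superkey ({A}⁺ restricted to this set is {A, C, F}), so split on A → C, F into {A, C, F} and {A, B, E}.
In {A, C, F}, {C} is not a superkey ({C}⁺ restricted to this set is {C, F}), so split on C → F into {C, F} and {A, C}.
{C, F} is in BCNF.
{A, C} is in BCNF.
{A, B, E} is in BCNF.

{A, B, E}; {A, C}; {B, D}; {C, F}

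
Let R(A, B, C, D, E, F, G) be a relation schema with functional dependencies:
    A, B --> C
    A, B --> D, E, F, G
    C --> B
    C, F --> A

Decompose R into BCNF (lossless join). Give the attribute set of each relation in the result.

{A, C, D, E, F, G}; {B, C}

Candidate keys of the original relation: {A, B}, {A, C}, {C, F}.
Within {A, B, C, D, E, F, G}: {C}⁺ ∩ {A, B, C, D, E, F, G} = {B, C}, not the whole set, so C --> B violates BCNF; decompose into {B, C} and {A, C, D, E, F, G}.
{B, C} is in BCNF.
{A, C, D, E, F, G} is in BCNF.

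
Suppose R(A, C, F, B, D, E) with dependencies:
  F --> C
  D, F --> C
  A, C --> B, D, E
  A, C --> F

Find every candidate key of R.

Attributes never on any right-hand side: {A} — every candidate key must contain it.
{A, C}⁺ = {A, B, C, D, E, F}, which is every attribute, so {A, C} is a candidate key.
{A, F}⁺ = {A, B, C, D, E, F}, which is every attribute, so {A, F} is a candidate key.
Any other superkey properly contains one of these, so there are no further candidate keys.

{A, C}, {A, F}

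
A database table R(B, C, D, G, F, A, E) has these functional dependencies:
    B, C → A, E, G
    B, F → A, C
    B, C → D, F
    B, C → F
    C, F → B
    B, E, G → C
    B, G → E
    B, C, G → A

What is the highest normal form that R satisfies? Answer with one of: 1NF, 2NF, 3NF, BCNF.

BCNF

Candidate keys: {B, C}, {B, F}, {B, G}, {C, F}. Prime attributes: {B, C, F, G}.
Every FD has a superkey on the left, so the relation is in BCNF.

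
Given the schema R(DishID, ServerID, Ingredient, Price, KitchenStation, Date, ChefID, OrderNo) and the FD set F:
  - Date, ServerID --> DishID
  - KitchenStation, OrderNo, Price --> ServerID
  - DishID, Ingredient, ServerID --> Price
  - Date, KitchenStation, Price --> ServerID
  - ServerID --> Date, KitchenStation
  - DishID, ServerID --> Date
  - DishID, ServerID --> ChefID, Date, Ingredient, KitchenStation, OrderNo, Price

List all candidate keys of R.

{ServerID}⁺ = {ChefID, Date, DishID, Ingredient, KitchenStation, OrderNo, Price, ServerID}, which is every attribute, so {ServerID} is a candidate key.
{Date, KitchenStation, Price}⁺ = {ChefID, Date, DishID, Ingredient, KitchenStation, OrderNo, Price, ServerID}, which is every attribute, so {Date, KitchenStation, Price} is a candidate key.
{KitchenStation, OrderNo, Price}⁺ = {ChefID, Date, DishID, Ingredient, KitchenStation, OrderNo, Price, ServerID}, which is every attribute, so {KitchenStation, OrderNo, Price} is a candidate key.
No proper subset of any of these is a key, and no other minimal superkey exists.

{Date, KitchenStation, Price}, {KitchenStation, OrderNo, Price}, {ServerID}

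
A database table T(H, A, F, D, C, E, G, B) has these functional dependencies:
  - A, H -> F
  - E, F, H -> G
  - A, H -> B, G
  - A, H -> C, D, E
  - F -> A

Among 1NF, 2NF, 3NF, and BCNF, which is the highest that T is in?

Candidate keys: {A, H}, {F, H}. Prime attributes: {A, F, H}.
F -> A: {F}⁺ = {A, F}, which is not all of the attributes, so the left side is not a superkey — BCNF is violated.
Its right-hand attributes {A} are all prime, as are those of every other non-superkey FD — the relation is in 3NF.

3NF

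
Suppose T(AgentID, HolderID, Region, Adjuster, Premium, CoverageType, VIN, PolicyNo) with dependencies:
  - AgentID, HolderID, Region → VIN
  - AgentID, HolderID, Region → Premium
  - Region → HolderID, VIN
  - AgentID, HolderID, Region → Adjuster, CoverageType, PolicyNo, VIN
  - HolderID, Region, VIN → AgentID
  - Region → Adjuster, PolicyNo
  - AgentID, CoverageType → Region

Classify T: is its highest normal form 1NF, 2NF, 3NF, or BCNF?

Candidate keys: {AgentID, CoverageType}, {Region}. Prime attributes: {AgentID, CoverageType, Region}.
Every FD has a superkey on the left, so the relation is in BCNF.

BCNF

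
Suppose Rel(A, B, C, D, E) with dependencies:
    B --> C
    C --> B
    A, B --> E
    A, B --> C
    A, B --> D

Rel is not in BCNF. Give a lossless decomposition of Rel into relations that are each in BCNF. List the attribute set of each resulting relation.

Candidate keys of the original relation: {A, B}, {A, C}.
In {A, B, C, D, E}, {B} is not a superkey ({B}⁺ restricted to this set is {B, C}), so split on B --> C into {B, C} and {A, B, D, E}.
{B, C} has no BCNF violation.
{A, B, D, E} has no BCNF violation.

{A, B, D, E}; {B, C}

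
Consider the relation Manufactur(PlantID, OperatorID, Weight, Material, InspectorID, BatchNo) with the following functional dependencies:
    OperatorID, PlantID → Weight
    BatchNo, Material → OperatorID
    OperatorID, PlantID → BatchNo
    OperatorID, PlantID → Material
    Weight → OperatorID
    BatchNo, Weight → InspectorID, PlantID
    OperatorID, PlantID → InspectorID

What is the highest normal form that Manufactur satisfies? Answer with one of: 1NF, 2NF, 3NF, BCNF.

3NF

Candidate keys: {BatchNo, Material, PlantID}, {BatchNo, Weight}, {OperatorID, PlantID}, {PlantID, Weight}. Prime attributes: {BatchNo, Material, OperatorID, PlantID, Weight}.
BatchNo, Material → OperatorID: {BatchNo, Material}⁺ = {BatchNo, Material, OperatorID}, which is not all of the attributes, so the left side is not a superkey — BCNF is violated.
But every attribute on its right side ({OperatorID}) is prime, and the same holds for every other non-superkey FD, so 3NF still holds.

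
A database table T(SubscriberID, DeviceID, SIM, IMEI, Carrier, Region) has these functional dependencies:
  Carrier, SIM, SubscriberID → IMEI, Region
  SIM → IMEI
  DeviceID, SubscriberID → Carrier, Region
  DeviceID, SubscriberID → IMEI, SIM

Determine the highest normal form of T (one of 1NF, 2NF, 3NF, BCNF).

Candidate key: {DeviceID, SubscriberID}. Prime attributes: {DeviceID, SubscriberID}.
Carrier, SIM, SubscriberID → IMEI, Region breaks BCNF: {Carrier, SIM, SubscriberID}⁺ = {Carrier, IMEI, Region, SIM, SubscriberID}, so {Carrier, SIM, SubscriberID} is not a superkey.
Because {IMEI, Region} are non-prime and the left side of Carrier, SIM, SubscriberID → IMEI, Region is not a superkey, the relation is not in 3NF.
Checking every proper subset of each key, none determines a non-prime attribute — 2NF is satisfied.

2NF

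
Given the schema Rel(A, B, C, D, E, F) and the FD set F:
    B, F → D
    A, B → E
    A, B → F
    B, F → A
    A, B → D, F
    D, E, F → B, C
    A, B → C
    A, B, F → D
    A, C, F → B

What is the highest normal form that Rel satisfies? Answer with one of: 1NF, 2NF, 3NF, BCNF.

Candidate keys: {A, B}, {A, C, F}, {B, F}, {D, E, F}. Prime attributes: {A, B, C, D, E, F}.
The left-hand side of every FD is a superkey, so BCNF is satisfied.

BCNF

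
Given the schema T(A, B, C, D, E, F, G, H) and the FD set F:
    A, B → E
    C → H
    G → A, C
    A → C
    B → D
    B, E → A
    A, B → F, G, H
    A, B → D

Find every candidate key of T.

{A, B}, {B, E}, {B, G}

No FD produces {B}, so it must be in every candidate key.
{A, B} is a candidate key since {A, B}⁺ = {A, B, C, D, E, F, G, H} covers every attribute.
{B, E} is a candidate key since {B, E}⁺ = {A, B, C, D, E, F, G, H} covers every attribute.
{B, G} is a candidate key since {B, G}⁺ = {A, B, C, D, E, F, G, H} covers every attribute.
Any other superkey properly contains one of these, so there are no further candidate keys.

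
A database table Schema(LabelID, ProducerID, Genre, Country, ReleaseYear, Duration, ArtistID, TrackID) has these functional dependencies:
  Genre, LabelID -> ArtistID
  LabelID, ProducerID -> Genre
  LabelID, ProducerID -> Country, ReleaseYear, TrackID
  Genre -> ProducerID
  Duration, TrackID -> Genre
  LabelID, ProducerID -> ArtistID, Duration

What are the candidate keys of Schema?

{Duration, LabelID, TrackID}, {Genre, LabelID}, {LabelID, ProducerID}

{LabelID} never appears on the right of any FD, so every key must include it.
Closure of {Genre, LabelID} is {ArtistID, Country, Duration, Genre, LabelID, ProducerID, ReleaseYear, TrackID}, the whole schema; {Genre, LabelID} is a candidate key.
Closure of {LabelID, ProducerID} is {ArtistID, Country, Duration, Genre, LabelID, ProducerID, ReleaseYear, TrackID}, the whole schema; {LabelID, ProducerID} is a candidate key.
Closure of {Duration, LabelID, TrackID} is {ArtistID, Country, Duration, Genre, LabelID, ProducerID, ReleaseYear, TrackID}, the whole schema; {Duration, LabelID, TrackID} is a candidate key.
These are minimal and exhaustive — every other superkey contains one of them.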